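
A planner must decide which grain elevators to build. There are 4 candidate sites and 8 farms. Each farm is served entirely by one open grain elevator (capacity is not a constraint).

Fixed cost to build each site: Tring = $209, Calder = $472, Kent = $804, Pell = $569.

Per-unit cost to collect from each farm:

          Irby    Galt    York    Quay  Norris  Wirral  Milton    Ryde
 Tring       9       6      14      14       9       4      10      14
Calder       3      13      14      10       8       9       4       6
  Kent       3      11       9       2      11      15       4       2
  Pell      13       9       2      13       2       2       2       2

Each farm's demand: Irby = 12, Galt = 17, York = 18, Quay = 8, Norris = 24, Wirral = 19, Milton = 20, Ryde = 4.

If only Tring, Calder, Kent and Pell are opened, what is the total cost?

Total cost: 2378

Each farm is assigned to its cheapest site among the open ones.
{Tring, Calder, Kent, Pell}: Irby→Calder 3·12=36, Galt→Tring 6·17=102, York→Pell 2·18=36, Quay→Kent 2·8=16, Norris→Pell 2·24=48, Wirral→Pell 2·19=38, Milton→Pell 2·20=40, Ryde→Kent 2·4=8. Service 324; fixed 2054; total 2378.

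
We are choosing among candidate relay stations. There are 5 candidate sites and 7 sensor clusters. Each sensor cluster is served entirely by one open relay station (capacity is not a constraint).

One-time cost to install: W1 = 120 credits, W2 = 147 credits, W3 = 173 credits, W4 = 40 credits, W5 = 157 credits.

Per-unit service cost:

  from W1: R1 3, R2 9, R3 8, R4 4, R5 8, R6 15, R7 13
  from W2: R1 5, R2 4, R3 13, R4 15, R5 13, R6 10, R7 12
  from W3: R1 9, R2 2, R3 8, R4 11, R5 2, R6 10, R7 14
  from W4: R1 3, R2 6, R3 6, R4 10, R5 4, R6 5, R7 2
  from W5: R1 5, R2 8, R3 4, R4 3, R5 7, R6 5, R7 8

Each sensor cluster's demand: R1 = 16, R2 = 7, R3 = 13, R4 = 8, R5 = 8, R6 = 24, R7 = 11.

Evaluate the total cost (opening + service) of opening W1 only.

Total cost: 934

Each sensor cluster is assigned to its cheapest site among the open ones.
{W1}: R1→W1 3·16=48, R2→W1 9·7=63, R3→W1 8·13=104, R4→W1 4·8=32, R5→W1 8·8=64, R6→W1 15·24=360, R7→W1 13·11=143. Service 814; fixed 120; total 934.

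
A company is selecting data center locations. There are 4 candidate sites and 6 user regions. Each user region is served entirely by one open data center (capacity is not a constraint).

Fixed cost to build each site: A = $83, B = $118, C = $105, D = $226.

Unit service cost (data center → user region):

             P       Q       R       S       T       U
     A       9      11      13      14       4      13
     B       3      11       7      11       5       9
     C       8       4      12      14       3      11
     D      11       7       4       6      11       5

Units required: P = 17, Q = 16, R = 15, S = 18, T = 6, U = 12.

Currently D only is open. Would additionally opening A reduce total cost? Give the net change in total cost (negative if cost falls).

Current service cost with {D}: 593.
Adding A: each user region re-picks its cheapest; new service cost 517, saving 76.
Extra fixed cost: 83. Net change = 83 − 76 = 7.
(Totals: 819 → 826.)

No — net change +7 (cost rises by 7).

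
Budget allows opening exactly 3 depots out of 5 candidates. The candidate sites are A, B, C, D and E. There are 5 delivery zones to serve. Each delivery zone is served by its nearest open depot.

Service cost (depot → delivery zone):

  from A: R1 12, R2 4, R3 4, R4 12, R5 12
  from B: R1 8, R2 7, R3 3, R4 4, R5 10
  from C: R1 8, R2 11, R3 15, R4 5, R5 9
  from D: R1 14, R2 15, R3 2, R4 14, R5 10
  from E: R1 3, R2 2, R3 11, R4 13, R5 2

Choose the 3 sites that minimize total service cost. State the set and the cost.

Choose B, D and E; total service cost 13.

With exactly 3 open, each delivery zone uses its cheapest among the chosen.
{B, D, E}: R1→E 3, R2→E 2, R3→D 2, R4→B 4, R5→E 2. Service cost 13.
{A, B, E}: service cost 14
{B, C, E}: service cost 14
Among all 10 size-3 choices, {B, D, E} is lowest.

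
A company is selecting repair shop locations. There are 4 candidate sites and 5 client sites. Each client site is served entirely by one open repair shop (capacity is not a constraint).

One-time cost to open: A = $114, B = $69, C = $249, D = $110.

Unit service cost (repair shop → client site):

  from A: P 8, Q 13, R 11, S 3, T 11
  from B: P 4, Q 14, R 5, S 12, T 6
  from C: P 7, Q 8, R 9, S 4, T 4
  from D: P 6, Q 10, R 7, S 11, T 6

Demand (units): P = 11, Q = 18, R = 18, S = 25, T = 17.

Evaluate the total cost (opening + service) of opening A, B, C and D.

Each client site is assigned to its cheapest site among the open ones.
{A, B, C, D}: P→B 4·11=44, Q→C 8·18=144, R→B 5·18=90, S→A 3·25=75, T→C 4·17=68. Service 421; fixed 542; total 963.

Total cost: 963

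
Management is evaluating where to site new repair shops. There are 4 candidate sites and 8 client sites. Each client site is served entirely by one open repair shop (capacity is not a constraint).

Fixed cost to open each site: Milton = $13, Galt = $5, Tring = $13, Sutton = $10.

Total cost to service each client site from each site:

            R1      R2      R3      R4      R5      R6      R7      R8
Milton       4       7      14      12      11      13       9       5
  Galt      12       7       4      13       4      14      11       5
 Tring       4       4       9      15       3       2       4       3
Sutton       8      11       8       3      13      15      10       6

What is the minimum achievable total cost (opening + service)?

For any fixed open set, each client site goes to its cheapest open site; total = fixed + service.
{Tring, Sutton}: R1→Tring 4, R2→Tring 4, R3→Sutton 8, R4→Sutton 3, R5→Tring 3, R6→Tring 2, R7→Tring 4, R8→Tring 3. Service 31; fixed 23; total 54.
{Galt, Tring}: service 37 + fixed 18 = 55
{Galt, Tring, Sutton}: service 27 + fixed 28 = 55
{Milton, Galt, Tring, Sutton}: service 27 + fixed 41 = 68
(All 15 nonempty subsets were checked; Tring and Sutton is lowest.)

Minimum total cost: 54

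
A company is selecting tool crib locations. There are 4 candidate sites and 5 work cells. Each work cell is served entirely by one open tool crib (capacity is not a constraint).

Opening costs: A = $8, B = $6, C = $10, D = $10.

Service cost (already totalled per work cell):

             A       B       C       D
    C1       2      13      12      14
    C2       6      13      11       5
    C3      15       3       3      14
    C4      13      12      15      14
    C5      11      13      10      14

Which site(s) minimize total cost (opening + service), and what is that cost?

Open A and B; minimum total cost 48.

For any fixed open set, each work cell goes to its cheapest open site; total = fixed + service.
{A, B}: C1→A 2, C2→A 6, C3→B 3, C4→B 12, C5→A 11. Service 34; fixed 14; total 48.
{A, C}: C1→A 2, C2→A 6, C3→C 3, C4→A 13, C5→C 10. Service 34; fixed 18; total 52.
{A}: service 47 + fixed 8 = 55
{A, B, C, D}: C1→A 2, C2→D 5, C3→B 3, C4→B 12, C5→C 10. Service 32; fixed 34; total 66.
No other subset beats 48.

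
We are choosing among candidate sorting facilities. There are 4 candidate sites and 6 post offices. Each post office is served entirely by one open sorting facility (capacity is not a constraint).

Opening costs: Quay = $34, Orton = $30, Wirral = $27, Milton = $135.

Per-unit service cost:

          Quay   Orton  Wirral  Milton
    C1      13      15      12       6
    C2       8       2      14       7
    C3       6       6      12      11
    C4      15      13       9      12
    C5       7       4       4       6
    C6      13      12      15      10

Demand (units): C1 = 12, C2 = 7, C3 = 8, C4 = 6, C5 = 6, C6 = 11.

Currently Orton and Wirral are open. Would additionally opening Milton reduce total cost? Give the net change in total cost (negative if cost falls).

Current service cost with {Orton, Wirral}: 416.
Adding Milton: each post office re-picks its cheapest; new service cost 322, saving 94.
Extra fixed cost: 135. Net change = 135 − 94 = 41.
(Totals: 473 → 514.)

No — net change +41 (cost rises by 41).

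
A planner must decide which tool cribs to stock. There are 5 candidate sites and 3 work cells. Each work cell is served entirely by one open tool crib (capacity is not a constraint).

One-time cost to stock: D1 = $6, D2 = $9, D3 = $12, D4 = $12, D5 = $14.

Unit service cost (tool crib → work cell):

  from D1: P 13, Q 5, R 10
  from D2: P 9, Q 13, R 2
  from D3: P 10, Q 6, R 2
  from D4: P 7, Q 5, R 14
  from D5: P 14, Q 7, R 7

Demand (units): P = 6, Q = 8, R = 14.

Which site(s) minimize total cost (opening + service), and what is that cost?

Open D2 and D4; minimum total cost 131.

For any fixed open set, each work cell goes to its cheapest open site; total = fixed + service.
{D2, D4}: P→D4 7·6=42, Q→D4 5·8=40, R→D2 2·14=28. Service 110; fixed 21; total 131.
{D3, D4}: P→D4 7·6=42, Q→D4 5·8=40, R→D3 2·14=28. Service 110; fixed 24; total 134.
{D1, D2}: P→D2 9·6=54, Q→D1 5·8=40, R→D2 2·14=28. Service 122; fixed 15; total 137.
{D1, D2, D3, D4, D5}: service 110 + fixed 53 = 163
No other subset beats 131.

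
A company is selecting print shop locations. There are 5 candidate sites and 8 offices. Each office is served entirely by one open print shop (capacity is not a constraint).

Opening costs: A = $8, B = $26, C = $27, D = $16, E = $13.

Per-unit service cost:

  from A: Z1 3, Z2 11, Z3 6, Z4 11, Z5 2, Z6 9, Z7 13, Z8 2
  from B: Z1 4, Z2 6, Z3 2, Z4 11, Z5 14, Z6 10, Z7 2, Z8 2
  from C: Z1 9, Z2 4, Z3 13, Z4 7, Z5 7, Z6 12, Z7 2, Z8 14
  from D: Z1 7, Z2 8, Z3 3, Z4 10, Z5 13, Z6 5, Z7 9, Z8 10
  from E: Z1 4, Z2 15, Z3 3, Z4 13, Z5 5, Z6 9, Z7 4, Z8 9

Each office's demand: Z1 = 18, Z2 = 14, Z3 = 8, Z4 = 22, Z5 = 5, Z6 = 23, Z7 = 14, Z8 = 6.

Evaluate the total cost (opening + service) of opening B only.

Total cost: 780

Each office is assigned to its cheapest site among the open ones.
{B}: Z1→B 4·18=72, Z2→B 6·14=84, Z3→B 2·8=16, Z4→B 11·22=242, Z5→B 14·5=70, Z6→B 10·23=230, Z7→B 2·14=28, Z8→B 2·6=12. Service 754; fixed 26; total 780.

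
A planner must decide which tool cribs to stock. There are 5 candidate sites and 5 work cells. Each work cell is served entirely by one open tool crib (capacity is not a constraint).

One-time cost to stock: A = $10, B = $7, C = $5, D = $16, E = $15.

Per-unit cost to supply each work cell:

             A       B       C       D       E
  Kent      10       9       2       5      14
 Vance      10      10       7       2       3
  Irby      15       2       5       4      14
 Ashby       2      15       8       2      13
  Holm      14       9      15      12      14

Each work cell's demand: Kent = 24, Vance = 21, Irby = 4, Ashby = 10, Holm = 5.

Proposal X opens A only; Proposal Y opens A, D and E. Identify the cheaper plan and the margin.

Proposal X: {A}: Kent→A 10·24=240, Vance→A 10·21=210, Irby→A 15·4=60, Ashby→A 2·10=20, Holm→A 14·5=70. Service 600; fixed 10; total 610.
Proposal Y: {A, D, E}: Kent→D 5·24=120, Vance→D 2·21=42, Irby→D 4·4=16, Ashby→A 2·10=20, Holm→D 12·5=60. Service 258; fixed 41; total 299.
Difference: |610 − 299| = 311.

Proposal Y is cheaper by 311.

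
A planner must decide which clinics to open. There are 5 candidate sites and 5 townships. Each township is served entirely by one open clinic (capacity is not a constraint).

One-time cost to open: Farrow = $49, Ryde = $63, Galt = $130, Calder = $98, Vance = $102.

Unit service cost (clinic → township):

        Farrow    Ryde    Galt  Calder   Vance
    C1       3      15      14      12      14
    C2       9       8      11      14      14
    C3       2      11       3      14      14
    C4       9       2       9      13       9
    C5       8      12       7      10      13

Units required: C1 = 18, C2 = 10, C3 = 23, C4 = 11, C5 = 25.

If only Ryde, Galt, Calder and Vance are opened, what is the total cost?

Each township is assigned to its cheapest site among the open ones.
{Ryde, Galt, Calder, Vance}: C1→Calder 12·18=216, C2→Ryde 8·10=80, C3→Galt 3·23=69, C4→Ryde 2·11=22, C5→Galt 7·25=175. Service 562; fixed 393; total 955.

Total cost: 955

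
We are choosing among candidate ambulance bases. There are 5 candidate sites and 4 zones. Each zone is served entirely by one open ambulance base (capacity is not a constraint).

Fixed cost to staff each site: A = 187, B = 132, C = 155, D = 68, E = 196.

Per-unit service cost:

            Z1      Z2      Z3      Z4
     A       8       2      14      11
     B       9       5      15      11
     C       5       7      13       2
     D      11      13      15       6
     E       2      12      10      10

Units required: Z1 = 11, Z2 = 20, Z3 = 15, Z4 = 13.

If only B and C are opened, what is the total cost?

Total cost: 663

Each zone is assigned to its cheapest site among the open ones.
{B, C}: Z1→C 5·11=55, Z2→B 5·20=100, Z3→C 13·15=195, Z4→C 2·13=26. Service 376; fixed 287; total 663.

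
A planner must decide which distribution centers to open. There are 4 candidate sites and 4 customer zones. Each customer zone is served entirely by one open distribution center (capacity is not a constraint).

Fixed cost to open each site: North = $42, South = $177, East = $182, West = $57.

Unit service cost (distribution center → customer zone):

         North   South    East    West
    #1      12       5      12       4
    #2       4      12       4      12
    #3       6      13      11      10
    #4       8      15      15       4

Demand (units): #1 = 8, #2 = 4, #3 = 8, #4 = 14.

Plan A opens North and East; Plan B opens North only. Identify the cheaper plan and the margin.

Plan B is cheaper by 182.

Plan A: {North, East}: #1→North 12·8=96, #2→North 4·4=16, #3→North 6·8=48, #4→North 8·14=112. Service 272; fixed 224; total 496.
Plan B: {North}: #1→North 12·8=96, #2→North 4·4=16, #3→North 6·8=48, #4→North 8·14=112. Service 272; fixed 42; total 314.
Difference: |496 − 314| = 182.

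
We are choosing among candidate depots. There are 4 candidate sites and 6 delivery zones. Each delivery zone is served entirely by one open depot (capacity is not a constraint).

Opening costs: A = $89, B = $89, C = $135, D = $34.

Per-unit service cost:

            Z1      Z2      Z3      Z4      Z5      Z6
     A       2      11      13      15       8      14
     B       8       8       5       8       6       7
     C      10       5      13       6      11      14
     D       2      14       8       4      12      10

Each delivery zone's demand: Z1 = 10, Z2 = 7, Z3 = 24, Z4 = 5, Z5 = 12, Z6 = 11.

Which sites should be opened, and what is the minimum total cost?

Open B and D; minimum total cost 488.

For any fixed open set, each delivery zone goes to its cheapest open site; total = fixed + service.
{B, D}: Z1→D 2·10=20, Z2→B 8·7=56, Z3→B 5·24=120, Z4→D 4·5=20, Z5→B 6·12=72, Z6→B 7·11=77. Service 365; fixed 123; total 488.
{B}: service 445 + fixed 89 = 534
{A, B}: service 385 + fixed 178 = 563
{A, B, C, D}: service 344 + fixed 347 = 691
(All 15 nonempty subsets were checked; B and D is lowest.)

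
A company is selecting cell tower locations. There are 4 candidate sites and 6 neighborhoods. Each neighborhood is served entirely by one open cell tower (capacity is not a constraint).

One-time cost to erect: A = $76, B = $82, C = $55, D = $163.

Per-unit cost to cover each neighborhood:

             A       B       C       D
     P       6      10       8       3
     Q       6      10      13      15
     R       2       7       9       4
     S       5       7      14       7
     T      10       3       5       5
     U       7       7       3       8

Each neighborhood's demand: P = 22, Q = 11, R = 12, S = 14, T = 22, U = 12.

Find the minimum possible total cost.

Minimum total cost: 569

For any fixed open set, each neighborhood goes to its cheapest open site; total = fixed + service.
{A, C}: P→A 6·22=132, Q→A 6·11=66, R→A 2·12=24, S→A 5·14=70, T→C 5·22=110, U→C 3·12=36. Service 438; fixed 131; total 569.
{A, B}: P→A 6·22=132, Q→A 6·11=66, R→A 2·12=24, S→A 5·14=70, T→B 3·22=66, U→A 7·12=84. Service 442; fixed 158; total 600.
{A, B, C}: P→A 6·22=132, Q→A 6·11=66, R→A 2·12=24, S→A 5·14=70, T→B 3·22=66, U→C 3·12=36. Service 394; fixed 213; total 607.
{A, B, C, D}: P→D 3·22=66, Q→A 6·11=66, R→A 2·12=24, S→A 5·14=70, T→B 3·22=66, U→C 3·12=36. Service 328; fixed 376; total 704.
No other subset beats 569.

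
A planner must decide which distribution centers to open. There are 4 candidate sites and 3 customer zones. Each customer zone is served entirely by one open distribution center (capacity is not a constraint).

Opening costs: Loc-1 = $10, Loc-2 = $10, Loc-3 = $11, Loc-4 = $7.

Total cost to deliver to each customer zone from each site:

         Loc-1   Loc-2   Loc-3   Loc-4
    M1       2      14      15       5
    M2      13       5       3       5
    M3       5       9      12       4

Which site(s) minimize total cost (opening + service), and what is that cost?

Open Loc-4 only; minimum total cost 21.

For any fixed open set, each customer zone goes to its cheapest open site; total = fixed + service.
{Loc-4}: M1→Loc-4 5, M2→Loc-4 5, M3→Loc-4 4. Service 14; fixed 7; total 21.
{Loc-1, Loc-4}: service 11 + fixed 17 = 28
{Loc-1}: service 20 + fixed 10 = 30
{Loc-1, Loc-2, Loc-3, Loc-4}: service 9 + fixed 38 = 47
(All 15 nonempty subsets were checked; Loc-4 only is lowest.)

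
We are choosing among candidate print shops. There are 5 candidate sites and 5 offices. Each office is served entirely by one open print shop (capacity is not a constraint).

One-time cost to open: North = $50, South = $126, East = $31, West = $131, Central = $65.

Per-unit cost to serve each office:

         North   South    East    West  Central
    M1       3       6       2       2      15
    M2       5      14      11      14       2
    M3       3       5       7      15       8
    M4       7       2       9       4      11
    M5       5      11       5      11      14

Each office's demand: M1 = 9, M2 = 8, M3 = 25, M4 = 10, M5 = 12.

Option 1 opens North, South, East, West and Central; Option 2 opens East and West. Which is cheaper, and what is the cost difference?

Option 2 is cheaper by 49.

Option 1: {North, South, East, West, Central}: M1→East 2·9=18, M2→Central 2·8=16, M3→North 3·25=75, M4→South 2·10=20, M5→North 5·12=60. Service 189; fixed 403; total 592.
Option 2: {East, West}: M1→East 2·9=18, M2→East 11·8=88, M3→East 7·25=175, M4→West 4·10=40, M5→East 5·12=60. Service 381; fixed 162; total 543.
Difference: |592 − 543| = 49.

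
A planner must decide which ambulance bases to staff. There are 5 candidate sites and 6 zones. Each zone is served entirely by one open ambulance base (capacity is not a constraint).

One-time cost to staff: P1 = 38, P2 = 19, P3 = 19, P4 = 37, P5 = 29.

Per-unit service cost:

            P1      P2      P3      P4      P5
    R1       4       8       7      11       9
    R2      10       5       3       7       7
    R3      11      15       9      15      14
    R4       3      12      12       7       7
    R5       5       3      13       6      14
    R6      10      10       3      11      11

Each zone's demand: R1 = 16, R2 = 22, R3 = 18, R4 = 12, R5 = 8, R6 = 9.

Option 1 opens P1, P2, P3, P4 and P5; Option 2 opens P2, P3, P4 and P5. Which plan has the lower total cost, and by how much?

Option 1: {P1, P2, P3, P4, P5}: R1→P1 4·16=64, R2→P3 3·22=66, R3→P3 9·18=162, R4→P1 3·12=36, R5→P2 3·8=24, R6→P3 3·9=27. Service 379; fixed 142; total 521.
Option 2: {P2, P3, P4, P5}: R1→P3 7·16=112, R2→P3 3·22=66, R3→P3 9·18=162, R4→P4 7·12=84, R5→P2 3·8=24, R6→P3 3·9=27. Service 475; fixed 104; total 579.
Difference: |521 − 579| = 58.

Option 1 is cheaper by 58.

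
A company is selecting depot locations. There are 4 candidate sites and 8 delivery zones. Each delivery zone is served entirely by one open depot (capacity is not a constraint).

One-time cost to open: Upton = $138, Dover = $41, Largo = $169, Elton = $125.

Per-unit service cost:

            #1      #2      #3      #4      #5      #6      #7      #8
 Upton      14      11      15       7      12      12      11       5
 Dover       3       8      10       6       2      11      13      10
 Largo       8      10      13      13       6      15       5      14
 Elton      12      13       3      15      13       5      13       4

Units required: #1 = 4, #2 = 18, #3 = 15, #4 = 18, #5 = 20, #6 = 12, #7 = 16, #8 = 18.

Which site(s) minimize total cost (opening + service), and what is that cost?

Open Dover and Elton; minimum total cost 855.

For any fixed open set, each delivery zone goes to its cheapest open site; total = fixed + service.
{Dover, Elton}: #1→Dover 3·4=12, #2→Dover 8·18=144, #3→Elton 3·15=45, #4→Dover 6·18=108, #5→Dover 2·20=40, #6→Elton 5·12=60, #7→Dover 13·16=208, #8→Elton 4·18=72. Service 689; fixed 166; total 855.
{Dover, Largo, Elton}: #1→Dover 3·4=12, #2→Dover 8·18=144, #3→Elton 3·15=45, #4→Dover 6·18=108, #5→Dover 2·20=40, #6→Elton 5·12=60, #7→Largo 5·16=80, #8→Elton 4·18=72. Service 561; fixed 335; total 896.
{Upton, Dover, Elton}: service 657 + fixed 304 = 961
{Upton, Dover, Largo, Elton}: service 561 + fixed 473 = 1034
(All 15 nonempty subsets were checked; Dover and Elton is lowest.)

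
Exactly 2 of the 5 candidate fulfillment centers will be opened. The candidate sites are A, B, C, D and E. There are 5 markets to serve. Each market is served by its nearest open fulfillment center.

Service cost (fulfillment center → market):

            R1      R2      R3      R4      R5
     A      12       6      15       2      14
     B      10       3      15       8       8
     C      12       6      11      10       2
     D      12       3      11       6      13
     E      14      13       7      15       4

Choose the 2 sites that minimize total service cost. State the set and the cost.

With exactly 2 open, each market uses its cheapest among the chosen.
{A, E}: R1→A 12, R2→A 6, R3→E 7, R4→A 2, R5→E 4. Service cost 31.
{B, E}: service cost 32
{D, E}: service cost 32
Among all 10 size-2 choices, {A, E} is lowest.

Choose A and E; total service cost 31.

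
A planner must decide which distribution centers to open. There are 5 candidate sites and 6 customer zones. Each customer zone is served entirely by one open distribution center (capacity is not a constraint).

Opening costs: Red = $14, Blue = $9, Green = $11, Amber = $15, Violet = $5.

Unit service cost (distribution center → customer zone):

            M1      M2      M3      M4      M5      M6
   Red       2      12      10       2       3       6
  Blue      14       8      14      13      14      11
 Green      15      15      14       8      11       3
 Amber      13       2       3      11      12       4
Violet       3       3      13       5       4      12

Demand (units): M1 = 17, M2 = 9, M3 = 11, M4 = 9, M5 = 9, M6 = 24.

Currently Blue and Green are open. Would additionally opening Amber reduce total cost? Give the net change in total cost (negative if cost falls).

Current service cost with {Blue, Green}: 707.
Adding Amber: each customer zone re-picks its cheapest; new service cost 515, saving 192.
Extra fixed cost: 15. Net change = 15 − 192 = -177.
(Totals: 727 → 550.)

Yes — net change −177 (cost falls by 177).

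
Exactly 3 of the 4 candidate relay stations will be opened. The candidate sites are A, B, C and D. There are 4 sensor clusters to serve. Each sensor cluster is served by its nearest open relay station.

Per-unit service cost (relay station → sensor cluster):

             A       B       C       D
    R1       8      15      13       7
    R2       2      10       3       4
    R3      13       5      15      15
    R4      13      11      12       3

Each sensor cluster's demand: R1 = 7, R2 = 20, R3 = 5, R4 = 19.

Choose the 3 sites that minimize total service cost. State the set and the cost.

Choose A, B and D; total service cost 171.

With exactly 3 open, each sensor cluster uses its cheapest among the chosen.
{A, B, D}: R1→D 7·7=49, R2→A 2·20=40, R3→B 5·5=25, R4→D 3·19=57. Service cost 171.
{B, C, D}: service cost 191
{A, C, D}: service cost 211
Among all 4 size-3 choices, {A, B, D} is lowest.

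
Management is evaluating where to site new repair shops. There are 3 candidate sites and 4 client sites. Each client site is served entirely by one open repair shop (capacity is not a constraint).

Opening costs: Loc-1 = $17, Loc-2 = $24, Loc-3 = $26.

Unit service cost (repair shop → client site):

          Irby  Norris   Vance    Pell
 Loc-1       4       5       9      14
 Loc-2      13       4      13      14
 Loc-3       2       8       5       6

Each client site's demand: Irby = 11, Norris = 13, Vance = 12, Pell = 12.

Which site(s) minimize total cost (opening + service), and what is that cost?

For any fixed open set, each client site goes to its cheapest open site; total = fixed + service.
{Loc-2, Loc-3}: Irby→Loc-3 2·11=22, Norris→Loc-2 4·13=52, Vance→Loc-3 5·12=60, Pell→Loc-3 6·12=72. Service 206; fixed 50; total 256.
{Loc-1, Loc-3}: service 219 + fixed 43 = 262
{Loc-1, Loc-2, Loc-3}: Irby→Loc-3 2·11=22, Norris→Loc-2 4·13=52, Vance→Loc-3 5·12=60, Pell→Loc-3 6·12=72. Service 206; fixed 67; total 273.
{Loc-1}: service 385 + fixed 17 = 402
No other subset beats 256.

Open Loc-2 and Loc-3; minimum total cost 256.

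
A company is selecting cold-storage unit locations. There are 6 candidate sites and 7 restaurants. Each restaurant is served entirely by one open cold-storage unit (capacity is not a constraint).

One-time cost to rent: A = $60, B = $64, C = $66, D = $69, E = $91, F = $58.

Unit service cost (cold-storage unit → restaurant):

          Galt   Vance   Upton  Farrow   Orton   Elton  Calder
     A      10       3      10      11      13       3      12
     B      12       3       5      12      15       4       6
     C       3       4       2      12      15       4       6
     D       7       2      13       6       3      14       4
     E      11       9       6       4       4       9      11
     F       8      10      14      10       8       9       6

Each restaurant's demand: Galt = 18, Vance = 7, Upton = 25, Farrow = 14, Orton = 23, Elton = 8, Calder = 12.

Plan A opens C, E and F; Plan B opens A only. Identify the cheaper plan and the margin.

Plan A is cheaper by 533.

Plan A: {C, E, F}: Galt→C 3·18=54, Vance→C 4·7=28, Upton→C 2·25=50, Farrow→E 4·14=56, Orton→E 4·23=92, Elton→C 4·8=32, Calder→C 6·12=72. Service 384; fixed 215; total 599.
Plan B: {A}: Galt→A 10·18=180, Vance→A 3·7=21, Upton→A 10·25=250, Farrow→A 11·14=154, Orton→A 13·23=299, Elton→A 3·8=24, Calder→A 12·12=144. Service 1072; fixed 60; total 1132.
Difference: |599 − 1132| = 533.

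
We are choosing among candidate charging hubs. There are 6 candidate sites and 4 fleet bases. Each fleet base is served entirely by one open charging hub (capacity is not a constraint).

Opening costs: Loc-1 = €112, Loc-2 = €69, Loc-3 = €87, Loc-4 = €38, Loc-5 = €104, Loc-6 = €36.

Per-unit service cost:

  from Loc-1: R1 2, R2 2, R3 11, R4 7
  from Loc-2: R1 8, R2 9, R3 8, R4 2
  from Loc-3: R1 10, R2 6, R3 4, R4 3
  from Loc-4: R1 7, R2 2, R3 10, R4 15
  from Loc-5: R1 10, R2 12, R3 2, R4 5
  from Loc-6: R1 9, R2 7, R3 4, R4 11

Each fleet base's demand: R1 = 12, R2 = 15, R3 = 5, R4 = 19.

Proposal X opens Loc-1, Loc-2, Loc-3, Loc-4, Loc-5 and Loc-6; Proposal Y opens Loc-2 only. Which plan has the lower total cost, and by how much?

Proposal X: {Loc-1, Loc-2, Loc-3, Loc-4, Loc-5, Loc-6}: R1→Loc-1 2·12=24, R2→Loc-1 2·15=30, R3→Loc-5 2·5=10, R4→Loc-2 2·19=38. Service 102; fixed 446; total 548.
Proposal Y: {Loc-2}: R1→Loc-2 8·12=96, R2→Loc-2 9·15=135, R3→Loc-2 8·5=40, R4→Loc-2 2·19=38. Service 309; fixed 69; total 378.
Difference: |548 − 378| = 170.

Proposal Y is cheaper by 170.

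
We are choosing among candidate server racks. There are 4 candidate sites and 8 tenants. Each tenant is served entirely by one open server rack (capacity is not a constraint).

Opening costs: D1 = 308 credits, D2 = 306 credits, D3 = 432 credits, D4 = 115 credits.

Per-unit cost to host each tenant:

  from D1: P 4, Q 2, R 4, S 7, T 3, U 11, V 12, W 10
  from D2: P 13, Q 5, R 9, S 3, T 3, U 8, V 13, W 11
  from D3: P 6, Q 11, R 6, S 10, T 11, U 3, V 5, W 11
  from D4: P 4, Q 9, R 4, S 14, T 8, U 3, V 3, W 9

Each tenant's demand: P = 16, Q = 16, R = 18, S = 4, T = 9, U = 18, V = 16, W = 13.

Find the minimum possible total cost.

Minimum total cost: 742

For any fixed open set, each tenant goes to its cheapest open site; total = fixed + service.
{D4}: P→D4 4·16=64, Q→D4 9·16=144, R→D4 4·18=72, S→D4 14·4=56, T→D4 8·9=72, U→D4 3·18=54, V→D4 3·16=48, W→D4 9·13=117. Service 627; fixed 115; total 742.
{D1, D4}: P→D1 4·16=64, Q→D1 2·16=32, R→D1 4·18=72, S→D1 7·4=28, T→D1 3·9=27, U→D4 3·18=54, V→D4 3·16=48, W→D4 9·13=117. Service 442; fixed 423; total 865.
{D2, D4}: P→D4 4·16=64, Q→D2 5·16=80, R→D4 4·18=72, S→D2 3·4=12, T→D2 3·9=27, U→D4 3·18=54, V→D4 3·16=48, W→D4 9·13=117. Service 474; fixed 421; total 895.
{D1, D2, D3, D4}: P→D1 4·16=64, Q→D1 2·16=32, R→D1 4·18=72, S→D2 3·4=12, T→D1 3·9=27, U→D3 3·18=54, V→D4 3·16=48, W→D4 9·13=117. Service 426; fixed 1161; total 1587.
No other subset beats 742.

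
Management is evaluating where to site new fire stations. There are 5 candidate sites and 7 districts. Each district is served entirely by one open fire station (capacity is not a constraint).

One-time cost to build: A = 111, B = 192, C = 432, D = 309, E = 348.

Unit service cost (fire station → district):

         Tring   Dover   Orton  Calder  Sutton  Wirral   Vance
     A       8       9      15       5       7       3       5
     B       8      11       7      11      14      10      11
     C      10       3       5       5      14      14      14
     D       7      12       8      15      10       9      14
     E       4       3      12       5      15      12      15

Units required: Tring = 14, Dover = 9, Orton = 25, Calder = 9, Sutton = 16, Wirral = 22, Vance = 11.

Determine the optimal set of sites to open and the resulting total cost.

Open A and B; minimum total cost 949.

For any fixed open set, each district goes to its cheapest open site; total = fixed + service.
{A, B}: Tring→A 8·14=112, Dover→A 9·9=81, Orton→B 7·25=175, Calder→A 5·9=45, Sutton→A 7·16=112, Wirral→A 3·22=66, Vance→A 5·11=55. Service 646; fixed 303; total 949.
{A}: Tring→A 8·14=112, Dover→A 9·9=81, Orton→A 15·25=375, Calder→A 5·9=45, Sutton→A 7·16=112, Wirral→A 3·22=66, Vance→A 5·11=55. Service 846; fixed 111; total 957.
{A, D}: Tring→D 7·14=98, Dover→A 9·9=81, Orton→D 8·25=200, Calder→A 5·9=45, Sutton→A 7·16=112, Wirral→A 3·22=66, Vance→A 5·11=55. Service 657; fixed 420; total 1077.
{A, B, C, D, E}: service 486 + fixed 1392 = 1878
No other subset beats 949.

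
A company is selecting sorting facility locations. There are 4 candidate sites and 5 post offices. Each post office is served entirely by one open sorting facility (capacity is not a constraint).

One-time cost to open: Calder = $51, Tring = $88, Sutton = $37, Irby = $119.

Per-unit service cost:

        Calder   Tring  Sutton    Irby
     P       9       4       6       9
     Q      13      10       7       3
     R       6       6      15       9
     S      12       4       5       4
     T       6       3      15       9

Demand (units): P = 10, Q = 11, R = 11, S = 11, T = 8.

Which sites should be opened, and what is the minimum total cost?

For any fixed open set, each post office goes to its cheapest open site; total = fixed + service.
{Tring}: P→Tring 4·10=40, Q→Tring 10·11=110, R→Tring 6·11=66, S→Tring 4·11=44, T→Tring 3·8=24. Service 284; fixed 88; total 372.
{Tring, Sutton}: P→Tring 4·10=40, Q→Sutton 7·11=77, R→Tring 6·11=66, S→Tring 4·11=44, T→Tring 3·8=24. Service 251; fixed 125; total 376.
{Calder, Sutton}: service 306 + fixed 88 = 394
{Calder, Tring, Sutton, Irby}: service 207 + fixed 295 = 502
No other subset beats 372.

Open Tring only; minimum total cost 372.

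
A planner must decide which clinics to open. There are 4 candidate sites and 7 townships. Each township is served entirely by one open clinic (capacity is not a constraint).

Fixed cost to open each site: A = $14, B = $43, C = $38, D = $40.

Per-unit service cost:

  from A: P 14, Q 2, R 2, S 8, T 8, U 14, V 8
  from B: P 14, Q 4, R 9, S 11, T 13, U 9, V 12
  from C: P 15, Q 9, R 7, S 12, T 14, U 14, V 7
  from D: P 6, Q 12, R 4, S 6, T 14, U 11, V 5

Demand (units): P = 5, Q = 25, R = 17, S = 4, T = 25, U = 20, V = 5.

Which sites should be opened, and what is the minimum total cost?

For any fixed open set, each township goes to its cheapest open site; total = fixed + service.
{A, D}: P→D 6·5=30, Q→A 2·25=50, R→A 2·17=34, S→D 6·4=24, T→A 8·25=200, U→D 11·20=220, V→D 5·5=25. Service 583; fixed 54; total 637.
{A, B, D}: service 543 + fixed 97 = 640
{A, B}: service 606 + fixed 57 = 663
{A, B, C, D}: service 543 + fixed 135 = 678
No other subset beats 637.

Open A and D; minimum total cost 637.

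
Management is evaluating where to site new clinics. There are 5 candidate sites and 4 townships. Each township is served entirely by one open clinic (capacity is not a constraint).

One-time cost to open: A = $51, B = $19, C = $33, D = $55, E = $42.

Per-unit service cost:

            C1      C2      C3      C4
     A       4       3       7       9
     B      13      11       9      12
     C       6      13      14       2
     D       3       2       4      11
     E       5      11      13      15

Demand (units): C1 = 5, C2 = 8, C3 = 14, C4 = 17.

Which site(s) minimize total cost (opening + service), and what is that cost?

Open C and D; minimum total cost 209.

For any fixed open set, each township goes to its cheapest open site; total = fixed + service.
{C, D}: C1→D 3·5=15, C2→D 2·8=16, C3→D 4·14=56, C4→C 2·17=34. Service 121; fixed 88; total 209.
{B, C, D}: service 121 + fixed 107 = 228
{C, D, E}: C1→D 3·5=15, C2→D 2·8=16, C3→D 4·14=56, C4→C 2·17=34. Service 121; fixed 130; total 251.
{A, B, C, D, E}: service 121 + fixed 200 = 321
No other subset beats 209.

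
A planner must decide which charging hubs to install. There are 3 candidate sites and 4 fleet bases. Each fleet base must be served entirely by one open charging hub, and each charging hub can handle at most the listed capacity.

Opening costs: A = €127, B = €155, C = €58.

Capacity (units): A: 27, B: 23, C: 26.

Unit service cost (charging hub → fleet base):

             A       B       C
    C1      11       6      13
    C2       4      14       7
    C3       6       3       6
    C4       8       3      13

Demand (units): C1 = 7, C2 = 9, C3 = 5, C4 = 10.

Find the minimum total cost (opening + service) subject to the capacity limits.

Open {B, C}: C1→B 6·7=42, C2→C 7·9=63, C3→B 3·5=15, C4→B 3·10=30.
Loads: B carries 22/23, C carries 9/26. Service 150; fixed 213; total 363.
Next best feasible plan costs 378.

Minimum total cost: 363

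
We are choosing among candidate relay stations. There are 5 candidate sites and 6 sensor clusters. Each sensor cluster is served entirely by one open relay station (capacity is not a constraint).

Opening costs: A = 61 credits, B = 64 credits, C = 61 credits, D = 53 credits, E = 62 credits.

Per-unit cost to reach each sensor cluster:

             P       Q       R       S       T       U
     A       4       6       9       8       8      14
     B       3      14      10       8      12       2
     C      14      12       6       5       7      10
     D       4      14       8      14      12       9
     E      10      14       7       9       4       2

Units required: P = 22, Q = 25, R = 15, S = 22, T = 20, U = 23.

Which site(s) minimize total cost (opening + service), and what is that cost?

For any fixed open set, each sensor cluster goes to its cheapest open site; total = fixed + service.
{A, C, E}: P→A 4·22=88, Q→A 6·25=150, R→C 6·15=90, S→C 5·22=110, T→E 4·20=80, U→E 2·23=46. Service 564; fixed 184; total 748.
{A, E}: P→A 4·22=88, Q→A 6·25=150, R→E 7·15=105, S→A 8·22=176, T→E 4·20=80, U→E 2·23=46. Service 645; fixed 123; total 768.
{A, B, C}: service 602 + fixed 186 = 788
{A, B, C, D, E}: service 542 + fixed 301 = 843
No other subset beats 748.

Open A, C and E; minimum total cost 748.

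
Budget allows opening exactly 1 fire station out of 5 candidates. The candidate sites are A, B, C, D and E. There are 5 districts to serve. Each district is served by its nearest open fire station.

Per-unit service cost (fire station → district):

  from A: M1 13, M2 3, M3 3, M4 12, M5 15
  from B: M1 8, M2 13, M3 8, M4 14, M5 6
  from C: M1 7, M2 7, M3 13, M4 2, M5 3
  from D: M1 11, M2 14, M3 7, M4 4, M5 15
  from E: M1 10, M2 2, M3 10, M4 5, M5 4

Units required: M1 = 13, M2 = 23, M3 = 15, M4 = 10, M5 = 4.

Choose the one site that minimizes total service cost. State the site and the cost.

Choose E only; total service cost 392.

With exactly 1 open, each district uses its cheapest among the chosen.
{E}: M1→E 10·13=130, M2→E 2·23=46, M3→E 10·15=150, M4→E 5·10=50, M5→E 4·4=16. Service cost 392.
{A}: service cost 463
{C}: service cost 479
Among all 5 size-1 choices, {E} is lowest.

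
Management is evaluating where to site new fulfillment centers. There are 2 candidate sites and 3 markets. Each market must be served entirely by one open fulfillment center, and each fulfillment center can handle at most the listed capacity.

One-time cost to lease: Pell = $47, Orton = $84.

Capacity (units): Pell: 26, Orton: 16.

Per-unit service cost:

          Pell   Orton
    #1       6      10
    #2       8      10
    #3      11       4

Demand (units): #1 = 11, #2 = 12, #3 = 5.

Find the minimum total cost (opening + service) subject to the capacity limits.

Minimum total cost: 313

Open {Pell, Orton}: #1→Pell 6·11=66, #2→Pell 8·12=96, #3→Orton 4·5=20.
Loads: Pell carries 23/26, Orton carries 5/16. Service 182; fixed 131; total 313.
Next best feasible plan costs 357.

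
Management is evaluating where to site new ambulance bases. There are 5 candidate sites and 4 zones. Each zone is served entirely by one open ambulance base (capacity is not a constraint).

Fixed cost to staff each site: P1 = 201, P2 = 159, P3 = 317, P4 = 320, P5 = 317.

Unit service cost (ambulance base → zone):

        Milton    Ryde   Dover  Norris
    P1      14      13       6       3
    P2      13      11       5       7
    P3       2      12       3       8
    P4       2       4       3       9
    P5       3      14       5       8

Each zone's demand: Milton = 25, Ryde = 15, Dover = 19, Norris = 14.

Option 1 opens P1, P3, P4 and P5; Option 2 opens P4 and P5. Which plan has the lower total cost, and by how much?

Option 1: {P1, P3, P4, P5}: Milton→P3 2·25=50, Ryde→P4 4·15=60, Dover→P3 3·19=57, Norris→P1 3·14=42. Service 209; fixed 1155; total 1364.
Option 2: {P4, P5}: Milton→P4 2·25=50, Ryde→P4 4·15=60, Dover→P4 3·19=57, Norris→P5 8·14=112. Service 279; fixed 637; total 916.
Difference: |1364 − 916| = 448.

Option 2 is cheaper by 448.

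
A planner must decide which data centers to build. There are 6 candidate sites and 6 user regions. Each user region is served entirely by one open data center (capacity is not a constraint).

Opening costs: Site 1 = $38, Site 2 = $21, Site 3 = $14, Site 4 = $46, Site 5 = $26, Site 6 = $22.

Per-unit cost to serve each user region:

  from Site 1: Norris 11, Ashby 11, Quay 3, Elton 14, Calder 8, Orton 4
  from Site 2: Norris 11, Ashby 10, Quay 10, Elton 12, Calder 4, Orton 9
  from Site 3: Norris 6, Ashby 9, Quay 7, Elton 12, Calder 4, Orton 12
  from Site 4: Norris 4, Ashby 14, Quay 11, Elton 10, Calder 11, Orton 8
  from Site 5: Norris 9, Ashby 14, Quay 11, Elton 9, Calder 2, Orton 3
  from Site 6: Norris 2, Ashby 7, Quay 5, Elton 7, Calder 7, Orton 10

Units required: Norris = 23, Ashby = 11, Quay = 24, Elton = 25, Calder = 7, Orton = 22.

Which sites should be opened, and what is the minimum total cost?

Open Site 1, Site 5 and Site 6; minimum total cost 536.

For any fixed open set, each user region goes to its cheapest open site; total = fixed + service.
{Site 1, Site 5, Site 6}: Norris→Site 6 2·23=46, Ashby→Site 6 7·11=77, Quay→Site 1 3·24=72, Elton→Site 6 7·25=175, Calder→Site 5 2·7=14, Orton→Site 5 3·22=66. Service 450; fixed 86; total 536.
{Site 5, Site 6}: service 498 + fixed 48 = 546
{Site 1, Site 3, Site 5, Site 6}: Norris→Site 6 2·23=46, Ashby→Site 6 7·11=77, Quay→Site 1 3·24=72, Elton→Site 6 7·25=175, Calder→Site 5 2·7=14, Orton→Site 5 3·22=66. Service 450; fixed 100; total 550.
{Site 1, Site 2, Site 3, Site 4, Site 5, Site 6}: service 450 + fixed 167 = 617
No other subset beats 536.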